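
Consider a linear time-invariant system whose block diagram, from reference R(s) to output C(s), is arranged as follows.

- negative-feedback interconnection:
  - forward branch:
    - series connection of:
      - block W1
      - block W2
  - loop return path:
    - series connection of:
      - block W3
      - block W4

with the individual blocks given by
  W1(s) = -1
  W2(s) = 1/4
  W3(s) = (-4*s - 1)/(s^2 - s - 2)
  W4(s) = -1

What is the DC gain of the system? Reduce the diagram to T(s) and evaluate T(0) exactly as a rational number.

(1) series reduction of W1, W2: (-1)/4
(2) cascade W3, W4: (4*s + 1)/(s^2 - s - 2)
(3) feedback reduction of (W1*W2), (W3*W4): (-s^2 + s + 2)/(4*s^2 - 8*s - 9)
That last expression is T(s); at s = 0 only the constant terms survive, so T(0) = 2/(-9) = -2/9.

Hence the answer: -2/9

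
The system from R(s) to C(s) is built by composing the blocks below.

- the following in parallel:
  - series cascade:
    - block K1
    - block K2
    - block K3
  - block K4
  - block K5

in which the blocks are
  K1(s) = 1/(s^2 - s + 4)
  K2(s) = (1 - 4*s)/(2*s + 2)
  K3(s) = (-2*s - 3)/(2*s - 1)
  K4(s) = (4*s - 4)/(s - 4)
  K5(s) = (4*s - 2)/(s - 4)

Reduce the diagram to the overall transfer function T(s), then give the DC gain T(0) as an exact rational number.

The answer is 15/8.

Reasoning:
(1) combine K1, K2, K3 in series -> (8*s^2 + 10*s - 3)/(4*s^4 - 2*s^3 + 12*s^2 + 10*s - 8)
(2) combine (K1*K2*K3), K4, K5 in parallel -> (32*s^5 - 40*s^4 + 116*s^3 - 14*s^2 - 167*s + 60)/(4*s^5 - 18*s^4 + 20*s^3 - 38*s^2 - 48*s + 32)
Evaluating the step-2 result (the overall T(s)) at s = 0 gives T(0) = 60/32 = 15/8.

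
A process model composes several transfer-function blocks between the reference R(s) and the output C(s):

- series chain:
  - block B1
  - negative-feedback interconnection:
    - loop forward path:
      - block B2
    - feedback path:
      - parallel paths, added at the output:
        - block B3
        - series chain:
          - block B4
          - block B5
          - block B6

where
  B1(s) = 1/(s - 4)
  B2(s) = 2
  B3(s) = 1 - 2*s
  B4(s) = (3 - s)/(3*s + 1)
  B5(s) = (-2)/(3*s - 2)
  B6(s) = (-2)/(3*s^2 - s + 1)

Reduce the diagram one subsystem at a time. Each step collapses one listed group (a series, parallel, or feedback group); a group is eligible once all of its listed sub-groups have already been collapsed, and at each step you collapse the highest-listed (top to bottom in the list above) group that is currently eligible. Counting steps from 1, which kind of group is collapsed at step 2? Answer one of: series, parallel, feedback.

Answer: parallel

Working:
Step 1 - multiply B4, B5, B6 (series)
Step 2 - add B3, (B4*B5*B6) (parallel)
Step 3 - apply the feedback formula to B2, (B3+(B4*B5*B6))
Step 4 - reduce the series chain B1, [B2/(1+B2*(B3+(B4*B5*B6)))]
At step 2 the group reduced is parallel.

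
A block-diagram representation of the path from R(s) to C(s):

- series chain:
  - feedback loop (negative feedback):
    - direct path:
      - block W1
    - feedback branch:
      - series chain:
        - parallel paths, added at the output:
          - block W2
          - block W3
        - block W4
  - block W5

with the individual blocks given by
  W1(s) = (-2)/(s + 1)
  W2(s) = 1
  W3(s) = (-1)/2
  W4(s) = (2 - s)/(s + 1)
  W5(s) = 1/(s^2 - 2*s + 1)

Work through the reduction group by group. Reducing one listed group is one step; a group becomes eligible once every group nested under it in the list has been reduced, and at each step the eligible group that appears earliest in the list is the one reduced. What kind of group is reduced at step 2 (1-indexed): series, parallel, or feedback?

Answer: series

Working:
(1) reduce the parallel group W2, W3
(2) reduce the series chain (W2+W3), W4
(3) feedback reduction of W1, ((W2+W3)*W4)
(4) multiply [W1/(1+W1*((W2+W3)*W4))], W5 (series)
The group at step 2 is a series group.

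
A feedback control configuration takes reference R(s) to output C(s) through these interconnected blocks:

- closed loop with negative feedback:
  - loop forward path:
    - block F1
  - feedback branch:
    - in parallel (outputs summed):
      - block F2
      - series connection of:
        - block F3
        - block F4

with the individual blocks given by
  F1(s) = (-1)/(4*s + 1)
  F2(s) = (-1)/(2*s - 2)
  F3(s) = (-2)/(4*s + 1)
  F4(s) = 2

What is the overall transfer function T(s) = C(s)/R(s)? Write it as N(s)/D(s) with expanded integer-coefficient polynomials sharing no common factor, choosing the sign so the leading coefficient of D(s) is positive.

1. reduce the series chain F3, F4: (-4)/(4*s + 1)
2. parallel reduction of F2, (F3*F4): (7 - 12*s)/(8*s^2 - 6*s - 2)
3. apply the feedback formula to F1, (F2+(F3*F4)), which is the overall transfer function T(s) = C(s)/R(s) in lowest terms

Answer: (-8*s^2 + 6*s + 2)/(32*s^3 - 16*s^2 - 2*s - 9)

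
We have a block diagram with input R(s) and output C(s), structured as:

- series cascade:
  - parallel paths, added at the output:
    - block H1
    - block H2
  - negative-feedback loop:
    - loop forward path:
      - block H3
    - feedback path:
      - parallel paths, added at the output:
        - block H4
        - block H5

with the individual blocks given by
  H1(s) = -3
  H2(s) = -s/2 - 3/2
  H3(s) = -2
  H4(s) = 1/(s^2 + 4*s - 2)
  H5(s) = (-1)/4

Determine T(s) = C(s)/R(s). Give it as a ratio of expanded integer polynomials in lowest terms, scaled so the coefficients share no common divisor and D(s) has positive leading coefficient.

First reduce the diagram to T(s).

(1) combine H1, H2 in parallel = -s/2 - 9/2
(2) reduce the parallel group H4, H5 = (-s^2 - 4*s + 6)/(4*s^2 + 16*s - 8)
(3) apply the feedback formula to H3, (H4+H5) = (-4*s^2 - 16*s + 8)/(3*s^2 + 12*s - 10)
(4) combine (H1+H2), [H3/(1+H3*(H4+H5))] in series; the result is T(s) itself (integer coefficients, no common factor, positive leading denominator coefficient)

Answer: (2*s^3 + 26*s^2 + 68*s - 36)/(3*s^2 + 12*s - 10)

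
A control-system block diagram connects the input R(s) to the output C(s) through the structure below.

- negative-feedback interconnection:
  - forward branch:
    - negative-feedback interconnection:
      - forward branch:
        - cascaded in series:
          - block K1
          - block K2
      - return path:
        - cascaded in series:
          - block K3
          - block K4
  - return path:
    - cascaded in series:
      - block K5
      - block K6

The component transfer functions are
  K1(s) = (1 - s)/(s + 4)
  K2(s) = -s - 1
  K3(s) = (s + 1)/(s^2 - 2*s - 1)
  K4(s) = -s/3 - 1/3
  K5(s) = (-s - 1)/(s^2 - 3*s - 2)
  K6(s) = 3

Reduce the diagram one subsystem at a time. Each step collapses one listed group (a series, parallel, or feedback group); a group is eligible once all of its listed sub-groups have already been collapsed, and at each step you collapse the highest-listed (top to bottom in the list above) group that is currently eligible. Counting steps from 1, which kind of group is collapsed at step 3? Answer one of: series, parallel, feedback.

[1] combine K1, K2 in series
[2] reduce the series chain K3, K4
[3] collapse the loop ((K1*K2) forward, (K3*K4) return)
[4] series reduction of K5, K6
[5] feedback reduction of [(K1*K2)/(1+(K1*K2)*(K3*K4))], (K5*K6)
At step 3 the group reduced is feedback.

Hence the answer: feedback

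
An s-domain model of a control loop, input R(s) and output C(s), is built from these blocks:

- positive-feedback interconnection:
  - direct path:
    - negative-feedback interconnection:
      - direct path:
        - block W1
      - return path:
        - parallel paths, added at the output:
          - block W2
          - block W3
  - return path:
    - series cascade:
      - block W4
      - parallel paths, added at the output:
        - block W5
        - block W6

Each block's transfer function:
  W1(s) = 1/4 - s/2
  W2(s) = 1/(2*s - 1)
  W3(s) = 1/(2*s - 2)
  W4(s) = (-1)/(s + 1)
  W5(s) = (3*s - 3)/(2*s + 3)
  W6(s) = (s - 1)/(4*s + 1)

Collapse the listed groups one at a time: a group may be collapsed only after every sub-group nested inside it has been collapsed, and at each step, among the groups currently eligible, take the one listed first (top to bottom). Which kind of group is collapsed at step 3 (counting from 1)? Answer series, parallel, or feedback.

Step 1. add W2, W3 (parallel)
Step 2. apply the feedback formula to W1, (W2+W3)
Step 3. sum the parallel branches W5, W6
Step 4. cascade W4, (W5+W6)
Step 5. close the feedback loop around [W1/(1+W1*(W2+W3))], (W4*(W5+W6))
Step 3 collapses a parallel group.

Hence the answer: parallel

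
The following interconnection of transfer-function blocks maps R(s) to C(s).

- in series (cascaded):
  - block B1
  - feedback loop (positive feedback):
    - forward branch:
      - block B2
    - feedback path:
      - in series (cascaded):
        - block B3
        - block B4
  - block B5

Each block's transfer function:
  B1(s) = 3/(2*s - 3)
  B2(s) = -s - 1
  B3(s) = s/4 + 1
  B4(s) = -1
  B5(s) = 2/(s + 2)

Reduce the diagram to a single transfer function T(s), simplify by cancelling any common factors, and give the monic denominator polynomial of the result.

(1) combine B3, B4 in series = -s/4 - 1
(2) close the feedback loop around B2, (B3*B4) = (4*s + 4)/(s^2 + 5*s)
(3) cascade B1, [B2/(1-B2*(B3*B4))], B5 = (24*s + 24)/(2*s^4 + 11*s^3 - s^2 - 30*s)
No further cancellation is possible in the step-3 result, so that is T(s). Its denominator becomes monic after dividing by the leading coefficient 2.

Therefore the answer is s^4 + 11*s^3/2 - s^2/2 - 15*s.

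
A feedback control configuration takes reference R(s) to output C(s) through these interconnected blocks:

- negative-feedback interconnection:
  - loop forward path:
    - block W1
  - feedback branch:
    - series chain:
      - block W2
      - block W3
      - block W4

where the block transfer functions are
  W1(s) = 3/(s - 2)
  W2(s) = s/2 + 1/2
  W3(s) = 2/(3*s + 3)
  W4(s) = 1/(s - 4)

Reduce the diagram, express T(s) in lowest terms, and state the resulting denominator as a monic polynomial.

Answer: s^2 - 6*s + 9

Working:
Step 1. series reduction of W2, W3, W4: 1/(3*s - 12)
Step 2. apply the feedback formula to W1, (W2*W3*W4): (3*s - 12)/(s^2 - 6*s + 9)
T(s) is the step-2 result (common factors already cancelled). Leading coefficient of the denominator: 1, so no rescaling is needed.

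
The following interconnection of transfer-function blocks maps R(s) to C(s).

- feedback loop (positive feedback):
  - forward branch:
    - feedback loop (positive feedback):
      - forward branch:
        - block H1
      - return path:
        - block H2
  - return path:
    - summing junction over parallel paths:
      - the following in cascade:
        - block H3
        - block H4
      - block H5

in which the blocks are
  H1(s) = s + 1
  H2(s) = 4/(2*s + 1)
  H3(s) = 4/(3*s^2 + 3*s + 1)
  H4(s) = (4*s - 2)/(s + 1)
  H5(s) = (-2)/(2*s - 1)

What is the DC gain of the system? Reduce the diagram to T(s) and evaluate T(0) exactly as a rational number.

The answer is 1/3.

Reasoning:
Step 1. feedback reduction of H1, H2: (-2*s^2 - 3*s - 1)/(2*s + 3)
Step 2. multiply H3, H4 (series): (16*s - 8)/(3*s^3 + 6*s^2 + 4*s + 1)
Step 3. reduce the parallel group (H3*H4), H5: (-6*s^3 + 20*s^2 - 40*s + 6)/(6*s^4 + 9*s^3 + 2*s^2 - 2*s - 1)
Step 4. collapse the loop ([H1/(1-H1*H2)] forward, ((H3*H4)+H5) return): (-12*s^5 - 24*s^4 - 13*s^3 + 2*s^2 + 4*s + 1)/(58*s^3 - 53*s^2 - 33*s + 3)
That last expression is T(s); at s = 0 only the constant terms survive, so T(0) = 1/3.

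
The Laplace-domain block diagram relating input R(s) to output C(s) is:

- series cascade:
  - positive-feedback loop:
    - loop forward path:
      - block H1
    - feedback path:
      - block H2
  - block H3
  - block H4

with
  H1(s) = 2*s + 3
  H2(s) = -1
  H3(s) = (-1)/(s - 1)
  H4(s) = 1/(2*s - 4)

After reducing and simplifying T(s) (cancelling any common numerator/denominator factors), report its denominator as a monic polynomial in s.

Step 1: apply the feedback formula to H1, H2, giving (2*s + 3)/(2*s + 4)
Step 2: multiply [H1/(1-H1*H2)], H3, H4 (series), giving (-2*s - 3)/(4*s^3 - 4*s^2 - 16*s + 16)
T(s) is the step-2 result (common factors already cancelled). Leading coefficient of the denominator: 4. Divide through by 4 for the monic polynomial.

Answer: s^3 - s^2 - 4*s + 4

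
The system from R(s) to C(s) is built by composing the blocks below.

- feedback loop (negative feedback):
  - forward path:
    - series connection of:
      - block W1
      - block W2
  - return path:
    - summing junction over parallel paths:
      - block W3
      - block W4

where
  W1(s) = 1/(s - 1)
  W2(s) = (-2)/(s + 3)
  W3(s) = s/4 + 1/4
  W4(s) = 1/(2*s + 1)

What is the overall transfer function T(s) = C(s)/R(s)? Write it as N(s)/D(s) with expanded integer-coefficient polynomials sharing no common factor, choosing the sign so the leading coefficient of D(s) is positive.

Step 1: multiply W1, W2 (series); result (-2)/(s^2 + 2*s - 3)
Step 2: sum the parallel branches W3, W4; result (2*s^2 + 3*s + 5)/(8*s + 4)
Step 3: collapse the loop ((W1*W2) forward, (W3+W4) return): this yields T(s), and no further normalization is needed

Answer: (-8*s - 4)/(4*s^3 + 8*s^2 - 11*s - 11)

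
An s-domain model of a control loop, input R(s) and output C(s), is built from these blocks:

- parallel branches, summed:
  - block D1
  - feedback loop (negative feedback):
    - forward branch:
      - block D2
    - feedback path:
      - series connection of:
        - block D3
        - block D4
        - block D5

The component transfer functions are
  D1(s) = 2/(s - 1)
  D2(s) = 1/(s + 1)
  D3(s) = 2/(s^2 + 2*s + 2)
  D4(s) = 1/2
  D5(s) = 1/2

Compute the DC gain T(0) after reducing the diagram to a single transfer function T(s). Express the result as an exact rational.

1. reduce the series chain D3, D4, D5 gives 1/(2*s^2 + 4*s + 4)
2. reduce the feedback loop with forward D2 and return (D3*D4*D5) gives (2*s^2 + 4*s + 4)/(2*s^3 + 6*s^2 + 8*s + 5)
3. add D1, [D2/(1+D2*(D3*D4*D5))] (parallel) gives (6*s^3 + 14*s^2 + 16*s + 6)/(2*s^4 + 4*s^3 + 2*s^2 - 3*s - 5)
The step-3 result is T(s). Setting s = 0: T(0) = 6/(-5) = -6/5.

Answer: -6/5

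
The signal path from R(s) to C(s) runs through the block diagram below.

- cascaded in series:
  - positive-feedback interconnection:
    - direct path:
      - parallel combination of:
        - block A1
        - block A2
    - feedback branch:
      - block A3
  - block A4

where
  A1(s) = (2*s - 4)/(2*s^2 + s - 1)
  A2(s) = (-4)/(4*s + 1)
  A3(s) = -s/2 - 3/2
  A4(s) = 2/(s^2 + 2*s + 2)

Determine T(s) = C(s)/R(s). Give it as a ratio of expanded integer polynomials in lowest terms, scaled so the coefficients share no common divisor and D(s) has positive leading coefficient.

Answer: (-36*s)/(8*s^5 + 13*s^4 - 20*s^3 - 67*s^2 - 62*s - 2)

Working:
Step 1. reduce the parallel group A1, A2 gives (-18*s)/(8*s^3 + 6*s^2 - 3*s - 1)
Step 2. feedback reduction of (A1+A2), A3 gives (-18*s)/(8*s^3 - 3*s^2 - 30*s - 1)
Step 3. multiply [(A1+A2)/(1-(A1+A2)*A3)], A4 (series): this yields T(s), and no further normalization is needed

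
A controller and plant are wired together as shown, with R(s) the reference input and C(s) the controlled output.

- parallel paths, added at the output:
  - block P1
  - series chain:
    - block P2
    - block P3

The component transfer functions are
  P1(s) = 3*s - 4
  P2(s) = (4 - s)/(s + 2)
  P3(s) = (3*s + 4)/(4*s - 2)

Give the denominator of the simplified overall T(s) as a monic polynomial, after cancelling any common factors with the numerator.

Step 1: series reduction of P2, P3, giving (-3*s^2 + 8*s + 16)/(4*s^2 + 6*s - 4)
Step 2: combine P1, (P2*P3) in parallel, giving (12*s^3 - s^2 - 28*s + 32)/(4*s^2 + 6*s - 4)
T(s) is the step-2 result (common factors already cancelled). Leading coefficient of the denominator: 4. Divide through by 4 for the monic polynomial.

Therefore the answer is s^2 + 3*s/2 - 1.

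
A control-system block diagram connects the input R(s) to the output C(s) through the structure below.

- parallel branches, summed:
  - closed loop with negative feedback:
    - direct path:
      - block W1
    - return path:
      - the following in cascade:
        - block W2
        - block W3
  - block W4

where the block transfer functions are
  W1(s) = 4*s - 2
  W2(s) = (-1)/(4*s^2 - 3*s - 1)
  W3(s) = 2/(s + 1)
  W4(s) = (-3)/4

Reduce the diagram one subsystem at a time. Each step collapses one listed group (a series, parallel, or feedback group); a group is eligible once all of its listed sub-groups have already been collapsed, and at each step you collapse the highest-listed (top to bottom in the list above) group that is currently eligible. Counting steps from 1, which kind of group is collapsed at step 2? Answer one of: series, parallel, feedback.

Step 1. combine W2, W3 in series
Step 2. close the feedback loop around W1, (W2*W3)
Step 3. parallel reduction of [W1/(1+W1*(W2*W3))], W4
Step 2: feedback.

Final answer: feedback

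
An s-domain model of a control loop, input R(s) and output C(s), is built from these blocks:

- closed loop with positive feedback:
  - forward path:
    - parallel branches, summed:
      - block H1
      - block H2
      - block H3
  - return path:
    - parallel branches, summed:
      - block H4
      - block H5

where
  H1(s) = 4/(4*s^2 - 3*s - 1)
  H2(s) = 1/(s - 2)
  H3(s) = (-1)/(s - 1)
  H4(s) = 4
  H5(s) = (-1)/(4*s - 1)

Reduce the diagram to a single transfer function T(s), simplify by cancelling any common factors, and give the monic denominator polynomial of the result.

Answer: s^4 - 3*s^3 - 97*s^2/16 + 155*s/16 - 37/16

Working:
[1] add H1, H2, H3 (parallel), giving (8*s - 7)/(4*s^3 - 11*s^2 + 5*s + 2)
[2] combine H4, H5 in parallel, giving (16*s - 5)/(4*s - 1)
[3] apply the feedback formula to (H1+H2+H3), (H4+H5), giving (32*s^2 - 36*s + 7)/(16*s^4 - 48*s^3 - 97*s^2 + 155*s - 37)
Step 3 gives the fully reduced T(s), with no common factor left to cancel. The denominator's leading coefficient is 16, so divide each of its coefficients by 16 to get the monic form.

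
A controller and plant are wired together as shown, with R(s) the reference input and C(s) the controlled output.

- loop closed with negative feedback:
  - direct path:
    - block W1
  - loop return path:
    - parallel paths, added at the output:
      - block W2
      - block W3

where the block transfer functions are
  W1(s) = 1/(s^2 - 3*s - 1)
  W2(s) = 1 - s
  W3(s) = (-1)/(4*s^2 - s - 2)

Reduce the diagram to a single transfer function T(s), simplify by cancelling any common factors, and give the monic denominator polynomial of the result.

Reducing step by step:

[1] sum the parallel branches W2, W3 = (-4*s^3 + 5*s^2 + s - 3)/(4*s^2 - s - 2)
[2] reduce the feedback loop with forward W1 and return (W2+W3) = (4*s^2 - s - 2)/(4*s^4 - 17*s^3 + 2*s^2 + 8*s - 1)
That last expression is T(s), already simplified. Scaling its denominator by 1/4 (the reciprocal of the leading coefficient) yields the monic denominator.

Answer: s^4 - 17*s^3/4 + s^2/2 + 2*s - 1/4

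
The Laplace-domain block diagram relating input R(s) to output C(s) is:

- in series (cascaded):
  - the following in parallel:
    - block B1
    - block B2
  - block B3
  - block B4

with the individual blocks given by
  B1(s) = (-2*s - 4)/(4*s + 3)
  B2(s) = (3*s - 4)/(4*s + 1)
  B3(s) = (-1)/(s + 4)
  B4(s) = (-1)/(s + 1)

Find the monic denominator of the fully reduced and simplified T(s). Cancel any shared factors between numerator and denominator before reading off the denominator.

The answer is s^4 + 6*s^3 + 147*s^2/16 + 79*s/16 + 3/4.

Reasoning:
[1] reduce the parallel group B1, B2; result (4*s^2 - 25*s - 16)/(16*s^2 + 16*s + 3)
[2] cascade (B1+B2), B3, B4; result (4*s^2 - 25*s - 16)/(16*s^4 + 96*s^3 + 147*s^2 + 79*s + 12)
T(s) is the step-2 result (common factors already cancelled). Leading coefficient of the denominator: 16. Divide through by 16 for the monic polynomial.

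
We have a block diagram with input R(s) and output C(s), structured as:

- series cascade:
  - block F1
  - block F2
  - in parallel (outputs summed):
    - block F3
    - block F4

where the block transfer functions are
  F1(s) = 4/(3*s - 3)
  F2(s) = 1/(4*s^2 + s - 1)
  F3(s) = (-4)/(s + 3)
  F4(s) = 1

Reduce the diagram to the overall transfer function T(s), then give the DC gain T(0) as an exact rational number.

Step 1. reduce the parallel group F3, F4 -> (s - 1)/(s + 3)
Step 2. multiply F1, F2, (F3+F4) (series) -> 4/(12*s^3 + 39*s^2 + 6*s - 9)
The step-2 result is T(s). Setting s = 0: T(0) = 4/(-9) = -4/9.

Answer: -4/9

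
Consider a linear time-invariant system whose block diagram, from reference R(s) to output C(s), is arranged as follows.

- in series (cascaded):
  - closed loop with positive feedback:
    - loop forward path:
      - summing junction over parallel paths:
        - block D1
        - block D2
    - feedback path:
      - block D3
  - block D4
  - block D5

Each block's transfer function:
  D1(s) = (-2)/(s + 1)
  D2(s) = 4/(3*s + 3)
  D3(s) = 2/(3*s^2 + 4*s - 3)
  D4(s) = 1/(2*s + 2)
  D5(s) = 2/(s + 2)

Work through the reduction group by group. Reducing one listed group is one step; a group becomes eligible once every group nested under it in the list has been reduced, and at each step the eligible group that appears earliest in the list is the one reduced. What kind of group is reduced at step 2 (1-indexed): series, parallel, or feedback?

1. reduce the parallel group D1, D2
2. reduce the feedback loop with forward (D1+D2) and return D3
3. multiply [(D1+D2)/(1-(D1+D2)*D3)], D4, D5 (series)
So the answer for step 2 is feedback.

Therefore the answer is feedback.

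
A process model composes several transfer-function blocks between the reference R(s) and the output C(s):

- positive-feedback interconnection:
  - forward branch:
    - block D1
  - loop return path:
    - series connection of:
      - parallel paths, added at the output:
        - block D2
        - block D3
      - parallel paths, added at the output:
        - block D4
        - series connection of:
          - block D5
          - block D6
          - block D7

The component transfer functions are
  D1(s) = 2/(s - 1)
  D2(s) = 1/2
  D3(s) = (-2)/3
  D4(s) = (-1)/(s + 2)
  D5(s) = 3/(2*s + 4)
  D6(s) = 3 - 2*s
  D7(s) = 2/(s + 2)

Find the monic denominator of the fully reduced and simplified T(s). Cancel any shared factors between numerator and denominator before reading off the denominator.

First reduce the diagram to T(s).

Step 1 - parallel reduction of D2, D3, giving (-1)/6
Step 2 - cascade D5, D6, D7, giving (9 - 6*s)/(s^2 + 4*s + 4)
Step 3 - combine D4, (D5*D6*D7) in parallel, giving (7 - 7*s)/(s^2 + 4*s + 4)
Step 4 - combine (D2+D3), (D4+(D5*D6*D7)) in series, giving (7*s - 7)/(6*s^2 + 24*s + 24)
Step 5 - close the feedback loop around D1, ((D2+D3)*(D4+(D5*D6*D7))), giving (6*s^2 + 24*s + 24)/(3*s^3 + 9*s^2 - 7*s - 5)
T(s) is the step-5 result (common factors already cancelled). Leading coefficient of the denominator: 3. Divide through by 3 for the monic polynomial.

Answer: s^3 + 3*s^2 - 7*s/3 - 5/3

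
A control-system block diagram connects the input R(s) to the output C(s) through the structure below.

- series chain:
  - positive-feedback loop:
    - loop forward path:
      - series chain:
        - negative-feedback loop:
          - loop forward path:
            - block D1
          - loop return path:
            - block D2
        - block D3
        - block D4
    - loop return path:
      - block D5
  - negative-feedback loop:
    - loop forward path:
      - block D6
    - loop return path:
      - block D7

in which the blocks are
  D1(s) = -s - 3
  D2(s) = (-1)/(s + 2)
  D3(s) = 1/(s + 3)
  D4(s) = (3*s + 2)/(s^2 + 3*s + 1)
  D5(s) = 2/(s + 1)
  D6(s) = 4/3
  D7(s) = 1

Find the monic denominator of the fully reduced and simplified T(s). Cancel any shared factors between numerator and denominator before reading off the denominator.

Reducing step by step:

[1] close the feedback loop around D1, D2 = (-s^2 - 5*s - 6)/(2*s + 5)
[2] series reduction of [D1/(1+D1*D2)], D3, D4 = (-3*s^2 - 8*s - 4)/(2*s^3 + 11*s^2 + 17*s + 5)
[3] feedback reduction of ([D1/(1+D1*D2)]*D3*D4), D5 = (-3*s^3 - 11*s^2 - 12*s - 4)/(2*s^4 + 13*s^3 + 34*s^2 + 38*s + 13)
[4] feedback reduction of D6, D7 = 4/7
[5] cascade [([D1/(1+D1*D2)]*D3*D4)/(1-([D1/(1+D1*D2)]*D3*D4)*D5)], [D6/(1+D6*D7)] = (-12*s^3 - 44*s^2 - 48*s - 16)/(14*s^4 + 91*s^3 + 238*s^2 + 266*s + 91)
The result of step 5 is T(s) in lowest terms. Its denominator has leading coefficient 14; dividing the denominator through by 14 makes it monic.

Answer: s^4 + 13*s^3/2 + 17*s^2 + 19*s + 13/2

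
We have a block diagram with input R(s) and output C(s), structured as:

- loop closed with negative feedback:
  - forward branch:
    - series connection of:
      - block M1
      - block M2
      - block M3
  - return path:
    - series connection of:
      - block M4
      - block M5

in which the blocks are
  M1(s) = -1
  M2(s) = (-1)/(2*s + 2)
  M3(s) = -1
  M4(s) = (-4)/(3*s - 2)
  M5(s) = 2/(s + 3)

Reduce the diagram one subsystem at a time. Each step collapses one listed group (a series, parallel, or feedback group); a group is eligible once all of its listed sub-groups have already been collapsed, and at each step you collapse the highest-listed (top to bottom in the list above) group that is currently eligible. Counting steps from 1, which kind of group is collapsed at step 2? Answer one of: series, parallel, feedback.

Step 1: cascade M1, M2, M3
Step 2: series reduction of M4, M5
Step 3: apply the feedback formula to (M1*M2*M3), (M4*M5)
The group at step 2 is a series group.

Hence the answer: series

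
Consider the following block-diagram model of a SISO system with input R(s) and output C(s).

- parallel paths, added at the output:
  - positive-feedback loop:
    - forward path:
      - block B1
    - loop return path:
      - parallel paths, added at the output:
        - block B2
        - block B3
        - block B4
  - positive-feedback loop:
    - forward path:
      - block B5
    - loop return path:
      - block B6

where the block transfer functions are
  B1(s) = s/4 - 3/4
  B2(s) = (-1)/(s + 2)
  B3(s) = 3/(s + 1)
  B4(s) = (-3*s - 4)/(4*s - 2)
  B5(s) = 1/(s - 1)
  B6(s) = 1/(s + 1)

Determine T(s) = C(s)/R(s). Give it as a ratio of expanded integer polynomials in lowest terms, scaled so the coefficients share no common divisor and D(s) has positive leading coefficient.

Step 1. add B2, B3, B4 (parallel): (-3*s^3 - 5*s^2 - 2*s - 18)/(4*s^3 + 10*s^2 + 2*s - 4)
Step 2. close the feedback loop around B1, (B2+B3+B4): (4*s^4 - 2*s^3 - 28*s^2 - 10*s + 12)/(3*s^4 + 12*s^3 + 27*s^2 + 20*s - 70)
Step 3. feedback reduction of B5, B6: (s + 1)/(s^2 - 2)
Step 4. parallel reduction of [B1/(1-B1*(B2+B3+B4))], [B5/(1-B5*B6)]: this yields T(s), and no further normalization is needed

Final answer: (4*s^6 + s^5 - 21*s^4 + 33*s^3 + 115*s^2 - 30*s - 94)/(3*s^6 + 12*s^5 + 21*s^4 - 4*s^3 - 124*s^2 - 40*s + 140)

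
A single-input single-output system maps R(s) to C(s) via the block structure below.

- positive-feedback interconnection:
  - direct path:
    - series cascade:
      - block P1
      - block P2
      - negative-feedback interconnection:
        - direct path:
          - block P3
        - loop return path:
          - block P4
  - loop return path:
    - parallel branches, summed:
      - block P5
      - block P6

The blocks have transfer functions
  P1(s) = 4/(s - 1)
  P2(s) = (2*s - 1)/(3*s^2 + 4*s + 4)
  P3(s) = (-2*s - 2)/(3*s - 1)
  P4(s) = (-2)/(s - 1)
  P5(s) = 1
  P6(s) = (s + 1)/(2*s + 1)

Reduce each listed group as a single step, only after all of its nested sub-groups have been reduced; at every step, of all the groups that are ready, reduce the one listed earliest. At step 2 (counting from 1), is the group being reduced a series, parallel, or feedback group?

Step 1: reduce the feedback loop with forward P3 and return P4
Step 2: series reduction of P1, P2, [P3/(1+P3*P4)]
Step 3: parallel reduction of P5, P6
Step 4: apply the feedback formula to (P1*P2*[P3/(1+P3*P4)]), (P5+P6)
Step 2 collapses a series group.

Therefore the answer is series.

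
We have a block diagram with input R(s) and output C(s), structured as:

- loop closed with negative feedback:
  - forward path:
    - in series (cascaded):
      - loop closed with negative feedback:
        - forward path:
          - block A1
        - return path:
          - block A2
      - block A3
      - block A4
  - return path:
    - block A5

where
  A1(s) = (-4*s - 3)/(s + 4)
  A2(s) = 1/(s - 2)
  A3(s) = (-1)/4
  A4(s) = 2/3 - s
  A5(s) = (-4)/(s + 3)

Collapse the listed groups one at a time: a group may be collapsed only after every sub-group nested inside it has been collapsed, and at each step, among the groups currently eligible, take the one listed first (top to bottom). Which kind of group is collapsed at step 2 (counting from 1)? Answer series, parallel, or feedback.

The answer is series.

Reasoning:
Step 1: feedback reduction of A1, A2
Step 2: reduce the series chain [A1/(1+A1*A2)], A3, A4
Step 3: apply the feedback formula to ([A1/(1+A1*A2)]*A3*A4), A5
At step 2 the group reduced is series.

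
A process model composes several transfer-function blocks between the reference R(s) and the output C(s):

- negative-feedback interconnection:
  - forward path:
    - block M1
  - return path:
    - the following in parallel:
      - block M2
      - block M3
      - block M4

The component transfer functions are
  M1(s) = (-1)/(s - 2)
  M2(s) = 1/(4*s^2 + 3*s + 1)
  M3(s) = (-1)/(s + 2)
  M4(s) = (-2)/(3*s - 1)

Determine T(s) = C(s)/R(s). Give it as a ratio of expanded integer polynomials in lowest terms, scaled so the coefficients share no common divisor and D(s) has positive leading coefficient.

Step 1: add M2, M3, M4 (parallel) = (-20*s^3 - 24*s^2 - 9*s - 5)/(12*s^4 + 29*s^3 + 10*s^2 - s - 2)
Step 2: close the feedback loop around M1, (M2+M3+M4), giving the overall T(s)

Final answer: (-12*s^4 - 29*s^3 - 10*s^2 + s + 2)/(12*s^5 + 5*s^4 - 28*s^3 + 3*s^2 + 9*s + 9)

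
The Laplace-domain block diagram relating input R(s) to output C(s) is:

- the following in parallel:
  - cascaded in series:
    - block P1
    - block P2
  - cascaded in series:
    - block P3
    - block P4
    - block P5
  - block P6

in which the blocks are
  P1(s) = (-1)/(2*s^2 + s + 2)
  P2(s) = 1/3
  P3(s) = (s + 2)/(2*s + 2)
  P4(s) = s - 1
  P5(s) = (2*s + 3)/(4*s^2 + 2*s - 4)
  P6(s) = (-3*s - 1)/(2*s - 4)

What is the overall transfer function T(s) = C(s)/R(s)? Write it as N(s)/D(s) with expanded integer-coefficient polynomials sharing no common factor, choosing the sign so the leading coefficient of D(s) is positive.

First reduce the diagram to T(s).

[1] combine P1, P2 in series; result (-1)/(6*s^2 + 3*s + 6)
[2] cascade P3, P4, P5; result (2*s^3 + 5*s^2 - s - 6)/(8*s^3 + 12*s^2 - 4*s - 8)
[3] combine (P1*P2), (P3*P4*P5), P6 in parallel; the result is T(s) itself (integer coefficients, no common factor, positive leading denominator coefficient)

Answer: (-60*s^6 - 156*s^5 - 197*s^4 - 95*s^3 + 88*s^2 + 108*s + 80)/(48*s^6 - 132*s^4 - 108*s^3 - 72*s^2 + 48*s + 96)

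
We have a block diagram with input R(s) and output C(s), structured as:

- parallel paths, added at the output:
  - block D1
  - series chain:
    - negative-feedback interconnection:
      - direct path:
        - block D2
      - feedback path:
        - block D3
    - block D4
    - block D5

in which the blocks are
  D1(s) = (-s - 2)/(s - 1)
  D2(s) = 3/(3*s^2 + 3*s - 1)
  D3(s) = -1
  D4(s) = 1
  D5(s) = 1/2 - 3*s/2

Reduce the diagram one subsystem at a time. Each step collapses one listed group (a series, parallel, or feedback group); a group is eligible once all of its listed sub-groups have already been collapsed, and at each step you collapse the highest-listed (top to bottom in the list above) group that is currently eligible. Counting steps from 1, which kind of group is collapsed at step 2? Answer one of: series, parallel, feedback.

Step 1 - reduce the feedback loop with forward D2 and return D3
Step 2 - reduce the series chain [D2/(1+D2*D3)], D4, D5
Step 3 - sum the parallel branches D1, ([D2/(1+D2*D3)]*D4*D5)
Step 2 collapses a series group.

Final answer: series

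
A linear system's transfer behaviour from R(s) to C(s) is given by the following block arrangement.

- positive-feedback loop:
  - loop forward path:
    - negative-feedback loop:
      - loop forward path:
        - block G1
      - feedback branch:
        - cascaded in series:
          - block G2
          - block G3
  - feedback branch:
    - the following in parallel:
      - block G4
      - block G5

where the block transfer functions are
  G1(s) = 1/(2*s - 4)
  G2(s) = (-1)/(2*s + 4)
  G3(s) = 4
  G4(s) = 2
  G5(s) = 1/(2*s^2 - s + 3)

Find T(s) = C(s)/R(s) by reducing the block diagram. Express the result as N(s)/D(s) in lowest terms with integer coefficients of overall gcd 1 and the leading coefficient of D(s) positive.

Step 1 - multiply G2, G3 (series) = (-2)/(s + 2)
Step 2 - collapse the loop (G1 forward, (G2*G3) return) = (s + 2)/(2*s^2 - 10)
Step 3 - add G4, G5 (parallel) = (4*s^2 - 2*s + 7)/(2*s^2 - s + 3)
Step 4 - feedback reduction of [G1/(1+G1*(G2*G3))], (G4+G5): this yields T(s), and no further normalization is needed

Final answer: (2*s^3 + 3*s^2 + s + 6)/(4*s^4 - 6*s^3 - 20*s^2 + 7*s - 44)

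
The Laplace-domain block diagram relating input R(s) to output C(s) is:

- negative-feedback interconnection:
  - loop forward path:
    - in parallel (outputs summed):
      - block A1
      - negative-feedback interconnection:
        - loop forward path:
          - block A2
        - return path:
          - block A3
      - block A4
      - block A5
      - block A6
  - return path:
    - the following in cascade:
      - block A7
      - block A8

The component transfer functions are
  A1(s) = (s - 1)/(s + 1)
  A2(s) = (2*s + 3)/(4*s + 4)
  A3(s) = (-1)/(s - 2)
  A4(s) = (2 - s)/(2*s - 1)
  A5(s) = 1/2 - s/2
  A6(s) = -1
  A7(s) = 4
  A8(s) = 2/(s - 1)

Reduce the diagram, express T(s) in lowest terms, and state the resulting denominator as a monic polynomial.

[1] close the feedback loop around A2, A3 = (2*s^2 - s - 6)/(4*s^2 - 6*s - 11)
[2] combine A1, [A2/(1+A2*A3)], A4, A5, A6 in parallel = (-8*s^5 + 16*s^4 + 12*s^3 + 33*s^2 - 8*s - 65)/(16*s^4 - 16*s^3 - 64*s^2 - 10*s + 22)
[3] cascade A7, A8 = 8/(s - 1)
[4] collapse the loop ((A1+[A2/(1+A2*A3)]+A4+A5+A6) forward, (A7*A8) return) = (8*s^6 - 24*s^5 + 4*s^4 - 21*s^3 + 41*s^2 + 57*s - 65)/(48*s^5 - 96*s^4 - 48*s^3 - 318*s^2 + 32*s + 542)
T(s) is the step-4 result (common factors already cancelled). Leading coefficient of the denominator: 48. Divide through by 48 for the monic polynomial.

Hence the answer: s^5 - 2*s^4 - s^3 - 53*s^2/8 + 2*s/3 + 271/24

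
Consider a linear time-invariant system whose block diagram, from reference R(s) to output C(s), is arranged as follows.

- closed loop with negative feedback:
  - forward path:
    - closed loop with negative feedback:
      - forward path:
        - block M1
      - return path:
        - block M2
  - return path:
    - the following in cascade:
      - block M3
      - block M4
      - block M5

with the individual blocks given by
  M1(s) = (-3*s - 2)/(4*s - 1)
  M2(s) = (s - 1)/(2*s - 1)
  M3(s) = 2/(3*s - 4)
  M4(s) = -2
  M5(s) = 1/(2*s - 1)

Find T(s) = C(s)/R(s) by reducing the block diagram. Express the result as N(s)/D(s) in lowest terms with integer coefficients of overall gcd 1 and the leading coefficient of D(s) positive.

(1) apply the feedback formula to M1, M2 -> (-6*s^2 - s + 2)/(5*s^2 - 5*s + 3)
(2) multiply M3, M4, M5 (series) -> (-4)/(6*s^2 - 11*s + 4)
(3) feedback reduction of [M1/(1+M1*M2)], (M3*M4*M5), which is the overall transfer function T(s) = C(s)/R(s) in lowest terms

Final answer: (-18*s^3 + 21*s^2 + 10*s - 8)/(15*s^3 - 35*s^2 + 41*s - 4)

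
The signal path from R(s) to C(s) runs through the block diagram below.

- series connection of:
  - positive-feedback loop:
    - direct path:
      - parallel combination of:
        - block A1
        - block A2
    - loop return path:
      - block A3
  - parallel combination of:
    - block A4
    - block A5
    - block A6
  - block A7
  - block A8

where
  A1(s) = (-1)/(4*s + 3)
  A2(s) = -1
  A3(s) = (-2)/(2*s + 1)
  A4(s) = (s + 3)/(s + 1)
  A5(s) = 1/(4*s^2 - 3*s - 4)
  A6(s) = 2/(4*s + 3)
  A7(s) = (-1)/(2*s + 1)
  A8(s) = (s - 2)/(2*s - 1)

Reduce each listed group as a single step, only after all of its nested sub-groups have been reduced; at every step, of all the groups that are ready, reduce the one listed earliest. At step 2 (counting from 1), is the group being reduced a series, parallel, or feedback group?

(1) combine A1, A2 in parallel
(2) collapse the loop ((A1+A2) forward, A3 return)
(3) reduce the parallel group A4, A5, A6
(4) combine [(A1+A2)/(1-(A1+A2)*A3)], (A4+A5+A6), A7, A8 in series
At step 2 the group reduced is feedback.

Answer: feedback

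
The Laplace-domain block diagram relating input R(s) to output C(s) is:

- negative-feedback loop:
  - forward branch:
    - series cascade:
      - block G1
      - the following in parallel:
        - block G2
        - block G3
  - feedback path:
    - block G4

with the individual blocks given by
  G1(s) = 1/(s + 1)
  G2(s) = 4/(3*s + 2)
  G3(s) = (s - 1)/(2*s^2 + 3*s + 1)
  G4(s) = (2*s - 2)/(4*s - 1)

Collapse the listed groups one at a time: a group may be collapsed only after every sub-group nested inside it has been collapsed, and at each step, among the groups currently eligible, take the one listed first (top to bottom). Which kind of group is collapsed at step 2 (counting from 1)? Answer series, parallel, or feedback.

1. sum the parallel branches G2, G3
2. combine G1, (G2+G3) in series
3. feedback reduction of (G1*(G2+G3)), G4
So the answer for step 2 is series.

Therefore the answer is series.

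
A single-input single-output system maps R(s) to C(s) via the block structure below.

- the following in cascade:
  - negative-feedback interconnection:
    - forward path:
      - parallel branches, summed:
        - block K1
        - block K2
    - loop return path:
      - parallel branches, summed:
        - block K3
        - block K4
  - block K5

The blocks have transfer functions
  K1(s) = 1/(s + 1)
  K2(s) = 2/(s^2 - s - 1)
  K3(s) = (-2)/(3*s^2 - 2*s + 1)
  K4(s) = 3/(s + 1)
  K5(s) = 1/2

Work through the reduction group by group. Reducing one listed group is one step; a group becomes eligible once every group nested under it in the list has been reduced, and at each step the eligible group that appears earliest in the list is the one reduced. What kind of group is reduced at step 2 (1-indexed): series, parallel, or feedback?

Answer: parallel

Working:
1. parallel reduction of K1, K2
2. reduce the parallel group K3, K4
3. feedback reduction of (K1+K2), (K3+K4)
4. multiply [(K1+K2)/(1+(K1+K2)*(K3+K4))], K5 (series)
At step 2 the group reduced is parallel.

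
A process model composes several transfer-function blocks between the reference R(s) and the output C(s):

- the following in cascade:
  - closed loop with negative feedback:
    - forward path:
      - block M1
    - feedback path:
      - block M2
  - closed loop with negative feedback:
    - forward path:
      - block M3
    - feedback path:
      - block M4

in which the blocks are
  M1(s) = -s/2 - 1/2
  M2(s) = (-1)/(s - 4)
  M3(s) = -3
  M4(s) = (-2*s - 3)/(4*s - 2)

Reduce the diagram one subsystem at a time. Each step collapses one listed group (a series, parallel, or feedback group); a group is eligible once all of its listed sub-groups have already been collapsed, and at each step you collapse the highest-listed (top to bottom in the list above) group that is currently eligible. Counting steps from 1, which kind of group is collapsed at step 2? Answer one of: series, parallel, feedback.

Step 1 - collapse the loop (M1 forward, M2 return)
Step 2 - feedback reduction of M3, M4
Step 3 - combine [M1/(1+M1*M2)], [M3/(1+M3*M4)] in series
So the answer for step 2 is feedback.

Therefore the answer is feedback.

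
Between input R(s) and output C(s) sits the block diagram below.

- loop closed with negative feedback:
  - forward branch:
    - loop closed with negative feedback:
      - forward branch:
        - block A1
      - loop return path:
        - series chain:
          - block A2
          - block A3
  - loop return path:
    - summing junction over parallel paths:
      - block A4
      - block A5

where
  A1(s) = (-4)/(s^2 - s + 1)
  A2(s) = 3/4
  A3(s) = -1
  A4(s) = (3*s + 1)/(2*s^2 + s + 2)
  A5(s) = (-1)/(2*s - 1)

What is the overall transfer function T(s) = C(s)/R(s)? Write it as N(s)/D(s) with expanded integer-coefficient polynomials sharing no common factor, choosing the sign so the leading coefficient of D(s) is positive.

Answer: (-16*s^3 - 12*s + 8)/(4*s^5 - 4*s^4 + 19*s^3 - 21*s^2 + 22*s + 4)

Working:
Step 1 - reduce the series chain A2, A3 gives (-3)/4
Step 2 - reduce the feedback loop with forward A1 and return (A2*A3) gives (-4)/(s^2 - s + 4)
Step 3 - combine A4, A5 in parallel gives (4*s^2 - 2*s - 3)/(4*s^3 + 3*s - 2)
Step 4 - feedback reduction of [A1/(1+A1*(A2*A3))], (A4+A5); the result is T(s) itself (integer coefficients, no common factor, positive leading denominator coefficient)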